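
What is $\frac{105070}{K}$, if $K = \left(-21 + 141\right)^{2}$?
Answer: $\frac{10507}{1440} \approx 7.2965$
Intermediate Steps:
$K = 14400$ ($K = 120^{2} = 14400$)
$\frac{105070}{K} = \frac{105070}{14400} = 105070 \cdot \frac{1}{14400} = \frac{10507}{1440}$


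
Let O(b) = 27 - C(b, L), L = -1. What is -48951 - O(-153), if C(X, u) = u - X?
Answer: -48826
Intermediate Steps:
O(b) = 28 + b (O(b) = 27 - (-1 - b) = 27 + (1 + b) = 28 + b)
-48951 - O(-153) = -48951 - (28 - 153) = -48951 - 1*(-125) = -48951 + 125 = -48826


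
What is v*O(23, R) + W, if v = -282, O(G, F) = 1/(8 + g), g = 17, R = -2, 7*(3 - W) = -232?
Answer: 4351/175 ≈ 24.863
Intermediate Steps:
W = 253/7 (W = 3 - ⅐*(-232) = 3 + 232/7 = 253/7 ≈ 36.143)
O(G, F) = 1/25 (O(G, F) = 1/(8 + 17) = 1/25)
v*O(23, R) + W = -282*1/25 + 253/7 = -282/25 + 253/7 = 4351/175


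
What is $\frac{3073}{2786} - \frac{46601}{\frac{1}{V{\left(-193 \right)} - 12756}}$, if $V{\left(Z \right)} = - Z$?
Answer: $\frac{233008448913}{398} \approx 5.8545 \cdot 10^{8}$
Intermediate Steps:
$\frac{3073}{2786} - \frac{46601}{\frac{1}{V{\left(-193 \right)} - 12756}} = \frac{3073}{2786} - \frac{46601}{\frac{1}{\left(-1\right) \left(-193\right) - 12756}} = 3073 \cdot \frac{1}{2786} - \frac{46601}{\frac{1}{193 - 12756}} = \frac{439}{398} - \frac{46601}{\frac{1}{-12563}} = \frac{439}{398} - \frac{46601}{- \frac{1}{12563}} = \frac{439}{398} - -585448363 = \frac{439}{398} + 585448363 = \frac{233008448913}{398}$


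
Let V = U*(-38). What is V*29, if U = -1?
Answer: 1102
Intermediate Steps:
V = 38 (V = -1*(-38) = 38)
V*29 = 38*29 = 1102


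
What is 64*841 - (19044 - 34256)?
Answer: 69036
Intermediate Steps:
64*841 - (19044 - 34256) = 53824 - 1*(-15212) = 53824 + 15212 = 69036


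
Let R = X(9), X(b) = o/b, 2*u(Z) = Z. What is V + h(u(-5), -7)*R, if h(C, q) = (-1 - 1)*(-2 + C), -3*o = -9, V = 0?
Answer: 3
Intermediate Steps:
u(Z) = Z/2
o = 3 (o = -⅓*(-9) = 3)
h(C, q) = 4 - 2*C (h(C, q) = -2*(-2 + C) = 4 - 2*C)
X(b) = 3/b
R = ⅓ (R = 3/9 = 3*(⅑) = ⅓ ≈ 0.33333)
V + h(u(-5), -7)*R = 0 + (4 - (-5))*(⅓) = 0 + (4 - 2*(-5/2))*(⅓) = 0 + (4 + 5)*(⅓) = 0 + 9*(⅓) = 0 + 3 = 3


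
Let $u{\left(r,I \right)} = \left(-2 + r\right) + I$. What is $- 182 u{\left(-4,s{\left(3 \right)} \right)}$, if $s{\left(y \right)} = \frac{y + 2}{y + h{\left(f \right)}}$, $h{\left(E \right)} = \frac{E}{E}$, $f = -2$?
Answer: $\frac{1729}{2} \approx 864.5$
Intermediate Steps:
$h{\left(E \right)} = 1$
$s{\left(y \right)} = \frac{2 + y}{1 + y}$ ($s{\left(y \right)} = \frac{y + 2}{y + 1} = \frac{2 + y}{1 + y}$)
$u{\left(r,I \right)} = -2 + I + r$
$- 182 u{\left(-4,s{\left(3 \right)} \right)} = - 182 \left(-2 + \frac{2 + 3}{1 + 3} - 4\right) = - 182 \left(-2 + \frac{1}{4} \cdot 5 - 4\right) = - 182 \left(-2 + \frac{5}{4} - 4\right) = \left(-182\right) \left(- \frac{19}{4}\right) = \frac{1729}{2}$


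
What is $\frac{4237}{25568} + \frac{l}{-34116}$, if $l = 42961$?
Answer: $- \frac{238469339}{218069472} \approx -1.0935$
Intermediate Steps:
$\frac{4237}{25568} + \frac{l}{-34116} = \frac{4237}{25568} + \frac{42961}{-34116} = 4237 \cdot \frac{1}{25568} + 42961 \left(- \frac{1}{34116}\right) = \frac{4237}{25568} - \frac{42961}{34116} = - \frac{238469339}{218069472}$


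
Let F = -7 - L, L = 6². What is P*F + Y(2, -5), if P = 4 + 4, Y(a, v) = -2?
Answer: -346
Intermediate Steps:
L = 36
P = 8
F = -43 (F = -7 - 1*36 = -7 - 36 = -43)
P*F + Y(2, -5) = 8*(-43) - 2 = -344 - 2 = -346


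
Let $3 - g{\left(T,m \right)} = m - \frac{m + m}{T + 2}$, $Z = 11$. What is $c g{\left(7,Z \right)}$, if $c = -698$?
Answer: $\frac{34900}{9} \approx 3877.8$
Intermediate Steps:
$g{\left(T,m \right)} = 3 - m + \frac{2 m}{2 + T}$ ($g{\left(T,m \right)} = 3 - \left(m - \frac{m + m}{T + 2}\right) = 3 - \left(m - \frac{2 m}{2 + T}\right) = 3 - m + \frac{2 m}{2 + T}$)
$c g{\left(7,Z \right)} = - 698 \frac{6 + 3 \cdot 7 - 7 \cdot 11}{2 + 7} = - 698 \frac{6 + 21 - 77}{9} = - 698 \cdot \frac{1}{9} \left(-50\right) = \left(-698\right) \left(- \frac{50}{9}\right) = \frac{34900}{9}$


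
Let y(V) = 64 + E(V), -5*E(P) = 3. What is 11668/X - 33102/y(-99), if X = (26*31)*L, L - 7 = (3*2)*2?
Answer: -1265460692/2427269 ≈ -521.35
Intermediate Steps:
E(P) = -⅗ (E(P) = -⅕*3 = -⅗)
L = 19 (L = 7 + (3*2)*2 = 7 + 6*2 = 7 + 12 = 19)
X = 15314 (X = (26*31)*19 = 806*19 = 15314)
y(V) = 317/5 (y(V) = 64 - ⅗ = 317/5)
11668/X - 33102/y(-99) = 11668/15314 - 33102/317/5 = 11668*(1/15314) - 33102*5/317 = 5834/7657 - 165510/317 = -1265460692/2427269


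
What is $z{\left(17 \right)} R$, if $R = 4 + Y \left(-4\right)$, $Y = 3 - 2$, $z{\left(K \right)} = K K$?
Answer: $0$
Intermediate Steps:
$z{\left(K \right)} = K^{2}$
$Y = 1$ ($Y = 3 - 2 = 1$)
$R = 0$ ($R = 4 + 1 \left(-4\right) = 4 - 4 = 0$)
$z{\left(17 \right)} R = 17^{2} \cdot 0 = 289 \cdot 0 = 0$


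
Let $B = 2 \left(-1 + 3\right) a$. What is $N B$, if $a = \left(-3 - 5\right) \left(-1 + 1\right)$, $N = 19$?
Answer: $0$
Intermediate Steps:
$a = 0$ ($a = \left(-8\right) 0 = 0$)
$B = 0$ ($B = 2 \left(-1 + 3\right) 0 = 2 \cdot 2 \cdot 0 = 4 \cdot 0 = 0$)
$N B = 19 \cdot 0 = 0$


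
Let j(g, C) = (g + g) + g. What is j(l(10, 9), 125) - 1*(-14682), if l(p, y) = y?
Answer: 14709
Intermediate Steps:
j(g, C) = 3*g (j(g, C) = 2*g + g = 3*g)
j(l(10, 9), 125) - 1*(-14682) = 3*9 - 1*(-14682) = 27 + 14682 = 14709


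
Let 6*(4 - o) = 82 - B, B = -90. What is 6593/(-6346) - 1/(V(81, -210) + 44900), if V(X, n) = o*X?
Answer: -3721832/3582317 ≈ -1.0389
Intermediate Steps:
o = -74/3 (o = 4 - (82 - 1*(-90))/6 = 4 - (82 + 90)/6 = 4 - 1/6*172 = 4 - 86/3 = -74/3 ≈ -24.667)
V(X, n) = -74*X/3
6593/(-6346) - 1/(V(81, -210) + 44900) = 6593/(-6346) - 1/(-74/3*81 + 44900) = 6593*(-1/6346) - 1/(-1998 + 44900) = -347/334 - 1/42902 = -3721832/3582317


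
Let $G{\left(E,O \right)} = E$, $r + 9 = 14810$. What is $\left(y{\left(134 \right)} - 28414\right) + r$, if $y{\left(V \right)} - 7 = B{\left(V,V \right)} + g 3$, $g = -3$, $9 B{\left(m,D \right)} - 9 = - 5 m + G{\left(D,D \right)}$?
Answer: $- \frac{123062}{9} \approx -13674.0$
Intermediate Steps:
$r = 14801$ ($r = -9 + 14810 = 14801$)
$B{\left(m,D \right)} = 1 - \frac{5 m}{9} + \frac{D}{9}$ ($B{\left(m,D \right)} = 1 + \frac{- 5 m + D}{9} = 1 + \frac{D - 5 m}{9} = 1 + \left(- \frac{5 m}{9} + \frac{D}{9}\right) = 1 - \frac{5 m}{9} + \frac{D}{9}$)
$y{\left(V \right)} = -1 - \frac{4 V}{9}$ ($y{\left(V \right)} = 7 + \left(\left(1 - \frac{5 V}{9} + \frac{V}{9}\right) - 9\right) = 7 - \left(8 + \frac{4 V}{9}\right) = -1 - \frac{4 V}{9}$)
$\left(y{\left(134 \right)} - 28414\right) + r = \left(\left(-1 - \frac{536}{9}\right) - 28414\right) + 14801 = \left(- \frac{545}{9} - 28414\right) + 14801 = - \frac{256271}{9} + 14801 = - \frac{123062}{9}$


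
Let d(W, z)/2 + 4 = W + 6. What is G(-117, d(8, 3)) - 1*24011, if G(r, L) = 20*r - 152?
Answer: -26503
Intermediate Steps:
d(W, z) = 4 + 2*W (d(W, z) = -8 + 2*(W + 6) = -8 + 2*(6 + W) = -8 + (12 + 2*W) = 4 + 2*W)
G(r, L) = -152 + 20*r
G(-117, d(8, 3)) - 1*24011 = (-152 + 20*(-117)) - 1*24011 = (-152 - 2340) - 24011 = -2492 - 24011 = -26503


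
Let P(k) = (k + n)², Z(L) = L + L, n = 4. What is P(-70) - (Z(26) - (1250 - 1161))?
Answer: 4393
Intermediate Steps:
Z(L) = 2*L
P(k) = (4 + k)² (P(k) = (k + 4)² = (4 + k)²)
P(-70) - (Z(26) - (1250 - 1161)) = (4 - 70)² - (2*26 - (1250 - 1161)) = (-66)² - (52 - 1*89) = 4356 - (52 - 89) = 4356 - 1*(-37) = 4356 + 37 = 4393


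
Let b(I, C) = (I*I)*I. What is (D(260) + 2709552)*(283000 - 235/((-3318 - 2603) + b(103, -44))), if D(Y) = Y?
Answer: 59531878751197870/77629 ≈ 7.6688e+11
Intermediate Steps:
b(I, C) = I³ (b(I, C) = I²*I = I³)
(D(260) + 2709552)*(283000 - 235/((-3318 - 2603) + b(103, -44))) = (260 + 2709552)*(283000 - 235/((-3318 - 2603) + 103³)) = 2709812*(283000 - 235/(-5921 + 1092727)) = 2709812*(283000 - 235/1086806) = 2709812*(307566097765/1086806) = 59531878751197870/77629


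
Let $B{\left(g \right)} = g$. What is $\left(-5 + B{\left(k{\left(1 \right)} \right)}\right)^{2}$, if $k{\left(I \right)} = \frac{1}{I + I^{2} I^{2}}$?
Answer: $\frac{81}{4} \approx 20.25$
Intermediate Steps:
$k{\left(I \right)} = \frac{1}{I + I^{4}}$
$\left(-5 + B{\left(k{\left(1 \right)} \right)}\right)^{2} = \left(-5 + \frac{1}{1 + 1^{4}}\right)^{2} = \left(-5 + \frac{1}{1 + 1}\right)^{2} = \left(-5 + \frac{1}{2}\right)^{2} = \left(- \frac{9}{2}\right)^{2} = \frac{81}{4}$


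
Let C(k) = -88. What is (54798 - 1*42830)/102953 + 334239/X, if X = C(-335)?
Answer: -34409854583/9059864 ≈ -3798.1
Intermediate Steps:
X = -88
(54798 - 1*42830)/102953 + 334239/X = (54798 - 1*42830)/102953 + 334239/(-88) = (54798 - 42830)*(1/102953) + 334239*(-1/88) = 11968*(1/102953) - 334239/88 = 11968/102953 - 334239/88 = -34409854583/9059864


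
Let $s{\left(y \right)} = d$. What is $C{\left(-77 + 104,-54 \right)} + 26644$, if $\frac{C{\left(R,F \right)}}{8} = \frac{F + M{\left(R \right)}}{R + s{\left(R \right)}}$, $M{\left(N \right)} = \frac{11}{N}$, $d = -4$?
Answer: $\frac{16534348}{621} \approx 26625.0$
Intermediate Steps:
$s{\left(y \right)} = -4$
$C{\left(R,F \right)} = \frac{8 \left(F + \frac{11}{R}\right)}{-4 + R}$ ($C{\left(R,F \right)} = 8 \frac{F + \frac{11}{R}}{R - 4} = 8 \frac{F + \frac{11}{R}}{-4 + R} = \frac{8 \left(F + \frac{11}{R}\right)}{-4 + R}$)
$C{\left(-77 + 104,-54 \right)} + 26644 = \frac{8 \left(11 - 54 \left(-77 + 104\right)\right)}{\left(-77 + 104\right) \left(-4 + \left(-77 + 104\right)\right)} + 26644 = \frac{8 \left(11 - 1458\right)}{27 \left(-4 + 27\right)} + 26644 = 8 \cdot \frac{1}{27} \cdot \frac{1}{23} \left(11 - 1458\right) + 26644 = 8 \cdot \frac{1}{27} \cdot \frac{1}{23} \left(-1447\right) + 26644 = - \frac{11576}{621} + 26644 = \frac{16534348}{621}$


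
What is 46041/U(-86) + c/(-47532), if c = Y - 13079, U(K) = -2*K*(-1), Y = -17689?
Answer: -181927393/681292 ≈ -267.03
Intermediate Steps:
U(K) = 2*K
c = -30768 (c = -17689 - 13079 = -30768)
46041/U(-86) + c/(-47532) = 46041/((2*(-86))) - 30768/(-47532) = 46041/(-172) - 30768*(-1/47532) = 46041*(-1/172) + 2564/3961 = -46041/172 + 2564/3961 = -181927393/681292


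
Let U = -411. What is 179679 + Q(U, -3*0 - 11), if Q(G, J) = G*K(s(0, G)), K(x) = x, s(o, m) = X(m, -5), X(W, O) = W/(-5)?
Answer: 729474/5 ≈ 1.4589e+5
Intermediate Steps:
X(W, O) = -W/5 (X(W, O) = W*(-1/5) = -W/5)
s(o, m) = -m/5
Q(G, J) = -G**2/5 (Q(G, J) = G*(-G/5) = -G**2/5)
179679 + Q(U, -3*0 - 11) = 179679 - 1/5*(-411)**2 = 179679 - 1/5*168921 = 179679 - 168921/5 = 729474/5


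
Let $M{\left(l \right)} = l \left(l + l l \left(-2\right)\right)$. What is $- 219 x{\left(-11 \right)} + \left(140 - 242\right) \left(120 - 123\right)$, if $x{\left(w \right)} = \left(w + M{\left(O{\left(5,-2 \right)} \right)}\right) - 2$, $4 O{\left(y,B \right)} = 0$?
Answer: $3153$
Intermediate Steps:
$O{\left(y,B \right)} = 0$ ($O{\left(y,B \right)} = \frac{1}{4} \cdot 0 = 0$)
$M{\left(l \right)} = l \left(l - 2 l^{2}\right)$ ($M{\left(l \right)} = l \left(l + l^{2} \left(-2\right)\right) = l \left(l - 2 l^{2}\right)$)
$x{\left(w \right)} = -2 + w$ ($x{\left(w \right)} = \left(w + 0^{2} \left(1 - 0\right)\right) - 2 = \left(w + 0 \left(1 + 0\right)\right) - 2 = \left(w + 0 \cdot 1\right) - 2 = \left(w + 0\right) - 2 = w - 2 = -2 + w$)
$- 219 x{\left(-11 \right)} + \left(140 - 242\right) \left(120 - 123\right) = - 219 \left(-2 - 11\right) + \left(140 - 242\right) \left(120 - 123\right) = \left(-219\right) \left(-13\right) - -306 = 2847 + 306 = 3153$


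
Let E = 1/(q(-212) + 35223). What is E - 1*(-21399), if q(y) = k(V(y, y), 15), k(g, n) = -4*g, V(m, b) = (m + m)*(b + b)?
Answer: 14634369518/683881 ≈ 21399.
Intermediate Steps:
V(m, b) = 4*b*m (V(m, b) = (2*m)*(2*b) = 4*b*m)
q(y) = -16*y² (q(y) = -16*y*y = -16*y²)
E = -1/683881 (E = 1/(-16*(-212)² + 35223) = 1/(-16*44944 + 35223) = 1/(-719104 + 35223) = 1/(-683881) = -1/683881 ≈ -1.4622e-6)
E - 1*(-21399) = -1/683881 - 1*(-21399) = -1/683881 + 21399 = 14634369518/683881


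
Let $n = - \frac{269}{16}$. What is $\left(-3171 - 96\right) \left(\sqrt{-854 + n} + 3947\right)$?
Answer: $-12894849 - \frac{3267 i \sqrt{13933}}{4} \approx -1.2895 \cdot 10^{7} - 96408.0 i$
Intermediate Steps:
$n = - \frac{269}{16}$ ($n = \left(-269\right) \frac{1}{16} = - \frac{269}{16} \approx -16.813$)
$\left(-3171 - 96\right) \left(\sqrt{-854 + n} + 3947\right) = \left(-3171 - 96\right) \left(\sqrt{-854 - \frac{269}{16}} + 3947\right) = - 3267 \left(\sqrt{- \frac{13933}{16}} + 3947\right) = - 3267 \left(\frac{i \sqrt{13933}}{4} + 3947\right) = - 3267 \left(3947 + \frac{i \sqrt{13933}}{4}\right) = -12894849 - \frac{3267 i \sqrt{13933}}{4}$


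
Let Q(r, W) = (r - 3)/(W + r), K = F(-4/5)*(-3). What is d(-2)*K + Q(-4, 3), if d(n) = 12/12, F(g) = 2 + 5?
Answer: -14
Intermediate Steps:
F(g) = 7
K = -21 (K = 7*(-3) = -21)
Q(r, W) = (-3 + r)/(W + r)
d(n) = 1 (d(n) = 12*(1/12) = 1)
d(-2)*K + Q(-4, 3) = 1*(-21) + (-3 - 4)/(3 - 4) = -21 - 7/(-1) = -21 - 1*(-7) = -21 + 7 = -14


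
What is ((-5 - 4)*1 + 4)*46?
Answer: -230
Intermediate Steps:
((-5 - 4)*1 + 4)*46 = (-9*1 + 4)*46 = (-9 + 4)*46 = -5*46 = -230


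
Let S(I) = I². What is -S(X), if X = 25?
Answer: -625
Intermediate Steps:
-S(X) = -1*25² = -1*625 = -625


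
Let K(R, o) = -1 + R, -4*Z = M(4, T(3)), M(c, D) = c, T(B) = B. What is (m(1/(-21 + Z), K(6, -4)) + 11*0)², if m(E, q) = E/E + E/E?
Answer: 4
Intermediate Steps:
Z = -1 (Z = -¼*4 = -1)
m(E, q) = 2 (m(E, q) = 1 + 1 = 2)
(m(1/(-21 + Z), K(6, -4)) + 11*0)² = (2 + 11*0)² = (2 + 0)² = 2² = 4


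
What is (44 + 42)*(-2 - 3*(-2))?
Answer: 344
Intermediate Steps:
(44 + 42)*(-2 - 3*(-2)) = 86*(-2 + 6) = 86*4 = 344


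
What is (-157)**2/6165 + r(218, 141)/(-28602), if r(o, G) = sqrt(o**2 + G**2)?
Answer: 24649/6165 - sqrt(67405)/28602 ≈ 3.9891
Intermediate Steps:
r(o, G) = sqrt(G**2 + o**2)
(-157)**2/6165 + r(218, 141)/(-28602) = (-157)**2/6165 + sqrt(141**2 + 218**2)/(-28602) = 24649*(1/6165) + sqrt(19881 + 47524)*(-1/28602) = 24649/6165 + sqrt(67405)*(-1/28602) = 24649/6165 - sqrt(67405)/28602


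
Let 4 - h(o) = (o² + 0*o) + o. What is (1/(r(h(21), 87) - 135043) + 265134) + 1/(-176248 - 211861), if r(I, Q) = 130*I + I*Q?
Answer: 24122953117680436/90984004761 ≈ 2.6513e+5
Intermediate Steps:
h(o) = 4 - o - o² (h(o) = 4 - ((o² + 0*o) + o) = 4 - ((o² + 0) + o) = 4 - (o² + o) = 4 - (o + o²) = 4 + (-o - o²) = 4 - o - o²)
(1/(r(h(21), 87) - 135043) + 265134) + 1/(-176248 - 211861) = (1/((4 - 1*21 - 1*21²)*(130 + 87) - 135043) + 265134) + 1/(-176248 - 211861) = (1/((4 - 21 - 1*441)*217 - 135043) + 265134) + 1/(-388109) = (1/((4 - 21 - 441)*217 - 135043) + 265134) - 1/388109 = (1/(-458*217 - 135043) + 265134) - 1/388109 = (1/(-99386 - 135043) + 265134) - 1/388109 = (1/(-234429) + 265134) - 1/388109 = (-1/234429 + 265134) - 1/388109 = 62155098485/234429 - 1/388109 = 24122953117680436/90984004761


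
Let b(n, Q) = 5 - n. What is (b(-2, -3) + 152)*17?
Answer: 2703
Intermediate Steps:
(b(-2, -3) + 152)*17 = ((5 - 1*(-2)) + 152)*17 = ((5 + 2) + 152)*17 = (7 + 152)*17 = 159*17 = 2703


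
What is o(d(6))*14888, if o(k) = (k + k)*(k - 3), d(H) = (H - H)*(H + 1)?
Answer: 0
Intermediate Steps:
d(H) = 0 (d(H) = 0*(1 + H) = 0)
o(k) = 2*k*(-3 + k) (o(k) = (2*k)*(-3 + k) = 2*k*(-3 + k))
o(d(6))*14888 = (2*0*(-3 + 0))*14888 = (2*0*(-3))*14888 = 0*14888 = 0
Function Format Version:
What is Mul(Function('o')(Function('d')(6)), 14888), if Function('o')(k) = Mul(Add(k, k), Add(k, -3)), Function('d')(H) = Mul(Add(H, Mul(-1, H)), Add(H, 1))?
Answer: 0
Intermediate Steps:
Function('d')(H) = 0 (Function('d')(H) = Mul(0, Add(1, H)) = 0)
Function('o')(k) = Mul(2, k, Add(-3, k)) (Function('o')(k) = Mul(Mul(2, k), Add(-3, k)) = Mul(2, k, Add(-3, k)))
Mul(Function('o')(Function('d')(6)), 14888) = Mul(Mul(2, 0, Add(-3, 0)), 14888) = Mul(Mul(2, 0, -3), 14888) = Mul(0, 14888) = 0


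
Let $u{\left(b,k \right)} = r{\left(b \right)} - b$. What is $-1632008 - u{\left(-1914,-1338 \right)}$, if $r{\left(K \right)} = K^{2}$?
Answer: $-5297318$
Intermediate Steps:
$u{\left(b,k \right)} = b^{2} - b$
$-1632008 - u{\left(-1914,-1338 \right)} = -1632008 - - 1914 \left(-1 - 1914\right) = -1632008 - \left(-1914\right) \left(-1915\right) = -1632008 - 3665310 = -5297318$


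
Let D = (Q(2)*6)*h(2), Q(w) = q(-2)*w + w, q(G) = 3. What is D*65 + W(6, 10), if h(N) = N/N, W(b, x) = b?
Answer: 3126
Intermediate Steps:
h(N) = 1
Q(w) = 4*w (Q(w) = 3*w + w = 4*w)
D = 48 (D = ((4*2)*6)*1 = (8*6)*1 = 48*1 = 48)
D*65 + W(6, 10) = 48*65 + 6 = 3120 + 6 = 3126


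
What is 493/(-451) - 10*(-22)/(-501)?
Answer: -346213/225951 ≈ -1.5322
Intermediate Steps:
493/(-451) - 10*(-22)/(-501) = 493*(-1/451) + 220*(-1/501) = -493/451 - 220/501 = -346213/225951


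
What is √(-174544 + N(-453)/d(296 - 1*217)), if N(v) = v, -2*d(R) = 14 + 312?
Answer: I*√4637385697/163 ≈ 417.78*I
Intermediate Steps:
d(R) = -163 (d(R) = -(14 + 312)/2 = -½*326 = -163)
√(-174544 + N(-453)/d(296 - 1*217)) = √(-174544 - 453/(-163)) = √(-174544 - 453*(-1/163)) = √(-174544 + 453/163) = √(-28450219/163) = I*√4637385697/163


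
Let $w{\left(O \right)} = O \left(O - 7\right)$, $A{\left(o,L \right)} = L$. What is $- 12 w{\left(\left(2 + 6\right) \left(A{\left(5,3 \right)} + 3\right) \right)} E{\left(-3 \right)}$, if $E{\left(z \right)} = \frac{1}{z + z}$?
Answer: $3936$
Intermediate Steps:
$E{\left(z \right)} = \frac{1}{2 z}$
$w{\left(O \right)} = O \left(-7 + O\right)$ ($w{\left(O \right)} = O \left(O - 7\right) = O \left(-7 + O\right)$)
$- 12 w{\left(\left(2 + 6\right) \left(A{\left(5,3 \right)} + 3\right) \right)} E{\left(-3 \right)} = - 12 \left(2 + 6\right) \left(3 + 3\right) \left(-7 + \left(2 + 6\right) \left(3 + 3\right)\right) \frac{1}{2 \left(-3\right)} = - 12 \cdot 8 \cdot 6 \left(-7 + 8 \cdot 6\right) \frac{1}{2} \left(- \frac{1}{3}\right) = - 12 \cdot 48 \left(-7 + 48\right) \left(- \frac{1}{6}\right) = - 12 \cdot 48 \cdot 41 \left(- \frac{1}{6}\right) = \left(-12\right) 1968 \left(- \frac{1}{6}\right) = \left(-23616\right) \left(- \frac{1}{6}\right) = 3936$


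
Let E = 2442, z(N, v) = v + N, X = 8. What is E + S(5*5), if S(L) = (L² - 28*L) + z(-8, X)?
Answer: 2367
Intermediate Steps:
z(N, v) = N + v
S(L) = L² - 28*L (S(L) = (L² - 28*L) + (-8 + 8) = (L² - 28*L) + 0 = L² - 28*L)
E + S(5*5) = 2442 + (5*5)*(-28 + 5*5) = 2442 + 25*(-28 + 25) = 2442 + 25*(-3) = 2442 - 75 = 2367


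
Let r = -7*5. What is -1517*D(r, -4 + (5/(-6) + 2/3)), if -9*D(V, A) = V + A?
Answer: -356495/54 ≈ -6601.8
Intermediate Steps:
r = -35
D(V, A) = -A/9 - V/9 (D(V, A) = -(V + A)/9 = -(A + V)/9 = -A/9 - V/9)
-1517*D(r, -4 + (5/(-6) + 2/3)) = -1517*(-(-4 + (5/(-6) + 2/3))/9 - 1/9*(-35)) = -1517*(-(-4 + (5*(-1/6) + 2*(1/3)))/9 + 35/9) = -1517*(-(-4 + (-5/6 + 2/3))/9 + 35/9) = -1517*(-(-4 - 1/6)/9 + 35/9) = -1517*(-1/9*(-25/6) + 35/9) = -1517*(25/54 + 35/9) = -1517*235/54 = -356495/54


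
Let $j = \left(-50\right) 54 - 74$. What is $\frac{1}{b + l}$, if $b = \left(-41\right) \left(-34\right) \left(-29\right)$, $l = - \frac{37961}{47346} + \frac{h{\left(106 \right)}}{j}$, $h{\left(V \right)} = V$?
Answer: $- \frac{65668902}{2654786193497} \approx -2.4736 \cdot 10^{-5}$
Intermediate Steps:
$j = -2774$ ($j = -2700 - 74 = -2774$)
$l = - \frac{55161245}{65668902}$ ($l = - \frac{37961}{47346} + \frac{106}{-2774} = \left(-37961\right) \frac{1}{47346} + 106 \left(- \frac{1}{2774}\right) = - \frac{37961}{47346} - \frac{53}{1387} = - \frac{55161245}{65668902} \approx -0.83999$)
$b = -40426$ ($b = 1394 \left(-29\right) = -40426$)
$\frac{1}{b + l} = \frac{1}{-40426 - \frac{55161245}{65668902}} = \frac{1}{- \frac{2654786193497}{65668902}} = - \frac{65668902}{2654786193497}$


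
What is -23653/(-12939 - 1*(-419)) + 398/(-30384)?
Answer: 11151403/5943870 ≈ 1.8761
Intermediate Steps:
-23653/(-12939 - 1*(-419)) + 398/(-30384) = -23653/(-12939 + 419) + 398*(-1/30384) = -23653/(-12520) - 199/15192 = -23653*(-1/12520) - 199/15192 = 23653/12520 - 199/15192 = 11151403/5943870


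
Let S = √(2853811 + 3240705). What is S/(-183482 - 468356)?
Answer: -√1523629/325919 ≈ -0.0037873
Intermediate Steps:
S = 2*√1523629 (S = √6094516 = 2*√1523629 ≈ 2468.7)
S/(-183482 - 468356) = (2*√1523629)/(-183482 - 468356) = (2*√1523629)/(-651838) = (2*√1523629)*(-1/651838) = -√1523629/325919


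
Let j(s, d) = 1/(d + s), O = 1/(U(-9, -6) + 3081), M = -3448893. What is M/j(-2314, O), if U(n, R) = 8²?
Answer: 25099418825397/3145 ≈ 7.9807e+9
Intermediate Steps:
U(n, R) = 64
O = 1/3145 (O = 1/(64 + 3081) = 1/3145 ≈ 0.00031797)
M/j(-2314, O) = -3448893/(1/(1/3145 - 2314)) = -3448893/(1/(-7277529/3145)) = -3448893/(-3145/7277529) = -3448893*(-7277529/3145) = 25099418825397/3145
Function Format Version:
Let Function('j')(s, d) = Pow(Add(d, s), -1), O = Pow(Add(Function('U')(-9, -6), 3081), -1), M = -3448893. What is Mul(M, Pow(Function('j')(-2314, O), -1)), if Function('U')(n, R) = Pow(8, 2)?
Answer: Rational(25099418825397, 3145) ≈ 7.9807e+9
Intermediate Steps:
Function('U')(n, R) = 64
O = Rational(1, 3145) (O = Pow(Add(64, 3081), -1) = Pow(3145, -1) = Rational(1, 3145) ≈ 0.00031797)
Mul(M, Pow(Function('j')(-2314, O), -1)) = Mul(-3448893, Pow(Pow(Add(Rational(1, 3145), -2314), -1), -1)) = Mul(-3448893, Pow(Pow(Rational(-7277529, 3145), -1), -1)) = Mul(-3448893, Pow(Rational(-3145, 7277529), -1)) = Mul(-3448893, Rational(-7277529, 3145)) = Rational(25099418825397, 3145)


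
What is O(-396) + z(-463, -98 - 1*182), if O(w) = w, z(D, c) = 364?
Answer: -32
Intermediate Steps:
O(-396) + z(-463, -98 - 1*182) = -396 + 364 = -32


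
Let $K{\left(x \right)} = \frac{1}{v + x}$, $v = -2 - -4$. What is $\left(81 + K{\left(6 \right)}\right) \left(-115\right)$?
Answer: $- \frac{74635}{8} \approx -9329.4$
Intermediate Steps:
$v = 2$ ($v = -2 + 4 = 2$)
$K{\left(x \right)} = \frac{1}{2 + x}$
$\left(81 + K{\left(6 \right)}\right) \left(-115\right) = \left(81 + \frac{1}{2 + 6}\right) \left(-115\right) = \left(81 + \frac{1}{8}\right) \left(-115\right) = \frac{649}{8} \left(-115\right) = - \frac{74635}{8}$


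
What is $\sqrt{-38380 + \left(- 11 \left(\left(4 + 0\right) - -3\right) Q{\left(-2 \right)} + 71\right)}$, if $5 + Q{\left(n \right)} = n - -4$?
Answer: $i \sqrt{38078} \approx 195.14 i$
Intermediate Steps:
$Q{\left(n \right)} = -1 + n$ ($Q{\left(n \right)} = -5 + \left(n - -4\right) = -5 + \left(n + 4\right) = -5 + \left(4 + n\right) = -1 + n$)
$\sqrt{-38380 + \left(- 11 \left(\left(4 + 0\right) - -3\right) Q{\left(-2 \right)} + 71\right)} = \sqrt{-38380 + \left(- 11 \left(\left(4 + 0\right) - -3\right) \left(-1 - 2\right) + 71\right)} = \sqrt{-38380 + \left(- 11 \left(4 + \left(-1 + 4\right)\right) \left(-3\right) + 71\right)} = \sqrt{-38380 + \left(- 11 \left(4 + 3\right) \left(-3\right) + 71\right)} = \sqrt{-38380 + \left(\left(-11\right) 7 \left(-3\right) + 71\right)} = \sqrt{-38380 + \left(\left(-77\right) \left(-3\right) + 71\right)} = \sqrt{-38380 + \left(231 + 71\right)} = \sqrt{-38380 + 302} = \sqrt{-38078} = i \sqrt{38078}$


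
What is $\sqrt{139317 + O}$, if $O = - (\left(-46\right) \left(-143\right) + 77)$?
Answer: $\sqrt{132662} \approx 364.23$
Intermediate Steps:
$O = -6655$ ($O = - (6578 + 77) = \left(-1\right) 6655 = -6655$)
$\sqrt{139317 + O} = \sqrt{139317 - 6655} = \sqrt{132662}$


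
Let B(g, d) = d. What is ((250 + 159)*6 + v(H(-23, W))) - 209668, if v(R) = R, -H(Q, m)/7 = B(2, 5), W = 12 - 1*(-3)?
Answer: -207249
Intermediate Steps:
W = 15 (W = 12 + 3 = 15)
H(Q, m) = -35 (H(Q, m) = -7*5 = -35)
((250 + 159)*6 + v(H(-23, W))) - 209668 = ((250 + 159)*6 - 35) - 209668 = (409*6 - 35) - 209668 = (2454 - 35) - 209668 = 2419 - 209668 = -207249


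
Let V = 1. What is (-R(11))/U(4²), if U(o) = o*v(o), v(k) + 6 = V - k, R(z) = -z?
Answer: -11/336 ≈ -0.032738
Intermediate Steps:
v(k) = -5 - k (v(k) = -6 + (1 - k) = -5 - k)
U(o) = o*(-5 - o)
(-R(11))/U(4²) = (-(-1)*11)/((-1*4²*(5 + 4²))) = (-1*(-11))/((-1*16*(5 + 16))) = 11/((-1*16*21)) = 11/(-336) = 11*(-1/336) = -11/336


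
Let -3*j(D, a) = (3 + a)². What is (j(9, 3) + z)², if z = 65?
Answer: 2809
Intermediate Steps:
j(D, a) = -(3 + a)²/3
(j(9, 3) + z)² = (-(3 + 3)²/3 + 65)² = (-⅓*6² + 65)² = (-⅓*36 + 65)² = (-12 + 65)² = 53² = 2809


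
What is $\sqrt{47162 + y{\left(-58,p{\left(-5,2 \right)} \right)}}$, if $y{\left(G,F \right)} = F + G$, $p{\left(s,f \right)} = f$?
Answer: $3 \sqrt{5234} \approx 217.04$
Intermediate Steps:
$\sqrt{47162 + y{\left(-58,p{\left(-5,2 \right)} \right)}} = \sqrt{47162 + \left(2 - 58\right)} = \sqrt{47162 - 56} = \sqrt{47106} = 3 \sqrt{5234}$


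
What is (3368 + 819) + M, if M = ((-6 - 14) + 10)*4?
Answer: 4147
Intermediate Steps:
M = -40 (M = (-20 + 10)*4 = -10*4 = -40)
(3368 + 819) + M = (3368 + 819) - 40 = 4187 - 40 = 4147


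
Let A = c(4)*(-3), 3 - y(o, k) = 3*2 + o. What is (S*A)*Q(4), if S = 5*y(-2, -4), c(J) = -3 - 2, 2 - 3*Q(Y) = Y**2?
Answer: 350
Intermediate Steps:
Q(Y) = 2/3 - Y**2/3
y(o, k) = -3 - o (y(o, k) = 3 - (3*2 + o) = 3 - (6 + o) = 3 + (-6 - o) = -3 - o)
c(J) = -5
S = -5 (S = 5*(-3 - 1*(-2)) = 5*(-3 + 2) = 5*(-1) = -5)
A = 15 (A = -5*(-3) = 15)
(S*A)*Q(4) = (-5*15)*(2/3 - 1/3*4**2) = -75*(2/3 - 1/3*16) = -75*(2/3 - 16/3) = -75*(-14/3) = 350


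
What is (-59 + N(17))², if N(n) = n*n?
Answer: 52900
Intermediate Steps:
N(n) = n²
(-59 + N(17))² = (-59 + 17²)² = (-59 + 289)² = 230² = 52900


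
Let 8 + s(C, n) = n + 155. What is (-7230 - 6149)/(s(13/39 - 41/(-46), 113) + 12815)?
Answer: -13379/13075 ≈ -1.0233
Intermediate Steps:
s(C, n) = 147 + n (s(C, n) = -8 + (n + 155) = -8 + (155 + n) = 147 + n)
(-7230 - 6149)/(s(13/39 - 41/(-46), 113) + 12815) = (-7230 - 6149)/((147 + 113) + 12815) = -13379/(260 + 12815) = -13379/13075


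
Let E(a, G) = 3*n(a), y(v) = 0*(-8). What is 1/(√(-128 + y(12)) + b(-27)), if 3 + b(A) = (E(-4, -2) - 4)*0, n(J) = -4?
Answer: -3/137 - 8*I*√2/137 ≈ -0.021898 - 0.082582*I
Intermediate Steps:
y(v) = 0
E(a, G) = -12 (E(a, G) = 3*(-4) = -12)
b(A) = -3 (b(A) = -3 + (-12 - 4)*0 = -3 - 16*0 = -3 + 0 = -3)
1/(√(-128 + y(12)) + b(-27)) = 1/(√(-128 + 0) - 3) = 1/(√(-128) - 3) = 1/(8*I*√2 - 3) = 1/(-3 + 8*I*√2)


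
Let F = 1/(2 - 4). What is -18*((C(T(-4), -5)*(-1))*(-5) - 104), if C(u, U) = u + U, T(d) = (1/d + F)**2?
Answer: 18171/8 ≈ 2271.4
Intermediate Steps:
F = -1/2 (F = 1/(-2) = -1/2 ≈ -0.50000)
T(d) = (-1/2 + 1/d)**2 (T(d) = (1/d - 1/2)**2 = (-1/2 + 1/d)**2)
C(u, U) = U + u
-18*((C(T(-4), -5)*(-1))*(-5) - 104) = -18*(((-5 + (1/4)*(-2 - 4)**2/(-4)**2)*(-1))*(-5) - 104) = -18*(((-5 + (1/4)*(1/16)*(-6)**2)*(-1))*(-5) - 104) = -18*(((-5 + (1/4)*(1/16)*36)*(-1))*(-5) - 104) = -18*(((-5 + 9/16)*(-1))*(-5) - 104) = -18*(-71/16*(-1)*(-5) - 104) = -18*((71/16)*(-5) - 104) = -18*(-355/16 - 104) = -18*(-2019/16) = 18171/8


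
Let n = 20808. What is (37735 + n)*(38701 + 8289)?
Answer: 2750935570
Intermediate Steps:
(37735 + n)*(38701 + 8289) = (37735 + 20808)*(38701 + 8289) = 58543*46990 = 2750935570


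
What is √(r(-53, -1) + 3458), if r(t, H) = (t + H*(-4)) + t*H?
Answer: √3462 ≈ 58.839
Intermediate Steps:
r(t, H) = t - 4*H + H*t (r(t, H) = (t - 4*H) + H*t = t - 4*H + H*t)
√(r(-53, -1) + 3458) = √((-53 - 4*(-1) - 1*(-53)) + 3458) = √((-53 + 4 + 53) + 3458) = √(4 + 3458) = √3462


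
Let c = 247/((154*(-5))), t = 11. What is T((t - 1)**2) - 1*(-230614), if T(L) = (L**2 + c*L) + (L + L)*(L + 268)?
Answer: 24192008/77 ≈ 3.1418e+5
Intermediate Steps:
c = -247/770 (c = 247/(-770) = 247*(-1/770) = -247/770 ≈ -0.32078)
T(L) = L**2 - 247*L/770 + 2*L*(268 + L) (T(L) = (L**2 - 247*L/770) + (L + L)*(L + 268) = (L**2 - 247*L/770) + (2*L)*(268 + L) = (L**2 - 247*L/770) + 2*L*(268 + L) = L**2 - 247*L/770 + 2*L*(268 + L))
T((t - 1)**2) - 1*(-230614) = 3*(11 - 1)**2*(137491 + 770*(11 - 1)**2)/770 - 1*(-230614) = (3/770)*10**2*(137491 + 770*10**2) + 230614 = (3/770)*100*(137491 + 770*100) + 230614 = (3/770)*100*(137491 + 77000) + 230614 = (3/770)*100*214491 + 230614 = 6434730/77 + 230614 = 24192008/77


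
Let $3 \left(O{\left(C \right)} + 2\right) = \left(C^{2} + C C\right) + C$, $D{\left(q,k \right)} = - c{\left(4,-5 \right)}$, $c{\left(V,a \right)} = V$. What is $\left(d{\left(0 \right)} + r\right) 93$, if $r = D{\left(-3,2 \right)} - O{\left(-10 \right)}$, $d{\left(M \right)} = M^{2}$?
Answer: $-6076$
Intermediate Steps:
$D{\left(q,k \right)} = -4$ ($D{\left(q,k \right)} = \left(-1\right) 4 = -4$)
$O{\left(C \right)} = -2 + \frac{C}{3} + \frac{2 C^{2}}{3}$ ($O{\left(C \right)} = -2 + \frac{\left(C^{2} + C C\right) + C}{3} = -2 + \frac{\left(C^{2} + C^{2}\right) + C}{3} = -2 + \frac{2 C^{2} + C}{3} = -2 + \frac{C + 2 C^{2}}{3} = -2 + \left(\frac{C}{3} + \frac{2 C^{2}}{3}\right) = -2 + \frac{C}{3} + \frac{2 C^{2}}{3}$)
$r = - \frac{196}{3}$ ($r = -4 - \left(-2 + \frac{1}{3} \left(-10\right) + \frac{2 \left(-10\right)^{2}}{3}\right) = -4 - \left(-2 - \frac{10}{3} + \frac{2}{3} \cdot 100\right) = -4 - \left(-2 - \frac{10}{3} + \frac{200}{3}\right) = -4 - \frac{184}{3} = - \frac{196}{3} \approx -65.333$)
$\left(d{\left(0 \right)} + r\right) 93 = \left(0^{2} - \frac{196}{3}\right) 93 = \left(0 - \frac{196}{3}\right) 93 = \left(- \frac{196}{3}\right) 93 = -6076$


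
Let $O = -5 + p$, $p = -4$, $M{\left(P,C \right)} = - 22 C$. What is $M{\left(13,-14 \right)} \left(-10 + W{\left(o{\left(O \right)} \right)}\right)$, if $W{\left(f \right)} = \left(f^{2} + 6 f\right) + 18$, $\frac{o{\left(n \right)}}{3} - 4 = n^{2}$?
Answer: $20501404$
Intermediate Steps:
$O = -9$ ($O = -5 - 4 = -9$)
$o{\left(n \right)} = 12 + 3 n^{2}$
$W{\left(f \right)} = 18 + f^{2} + 6 f$
$M{\left(13,-14 \right)} \left(-10 + W{\left(o{\left(O \right)} \right)}\right) = \left(-22\right) \left(-14\right) \left(-10 + \left(18 + \left(12 + 3 \left(-9\right)^{2}\right)^{2} + 6 \left(12 + 3 \left(-9\right)^{2}\right)\right)\right) = 308 \left(-10 + \left(18 + \left(12 + 3 \cdot 81\right)^{2} + 6 \left(12 + 3 \cdot 81\right)\right)\right) = 308 \left(-10 + \left(18 + \left(12 + 243\right)^{2} + 6 \left(12 + 243\right)\right)\right) = 308 \left(-10 + \left(18 + 255^{2} + 6 \cdot 255\right)\right) = 308 \left(-10 + \left(18 + 65025 + 1530\right)\right) = 308 \left(-10 + 66573\right) = 308 \cdot 66563 = 20501404$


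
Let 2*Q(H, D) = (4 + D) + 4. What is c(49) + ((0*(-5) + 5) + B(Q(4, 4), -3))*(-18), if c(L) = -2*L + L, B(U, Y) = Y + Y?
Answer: -31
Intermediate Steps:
Q(H, D) = 4 + D/2 (Q(H, D) = ((4 + D) + 4)/2 = (8 + D)/2 = 4 + D/2)
B(U, Y) = 2*Y
c(L) = -L
c(49) + ((0*(-5) + 5) + B(Q(4, 4), -3))*(-18) = -1*49 + ((0*(-5) + 5) + 2*(-3))*(-18) = -49 + ((0 + 5) - 6)*(-18) = -49 + (5 - 6)*(-18) = -49 - 1*(-18) = -49 + 18 = -31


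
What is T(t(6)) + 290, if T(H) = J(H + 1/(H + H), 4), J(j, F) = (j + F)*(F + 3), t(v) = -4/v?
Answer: 3697/12 ≈ 308.08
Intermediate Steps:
J(j, F) = (3 + F)*(F + j) (J(j, F) = (F + j)*(3 + F) = (3 + F)*(F + j))
T(H) = 28 + 7*H + 7/(2*H) (T(H) = 4² + 3*4 + 3*(H + 1/(H + H)) + 4*(H + 1/(H + H)) = 16 + 12 + 3*(H + 1/(2*H)) + 4*(H + 1/(2*H)) = 16 + 12 + (3*H + 3/(2*H)) + (2/H + 4*H) = 28 + 7*H + 7/(2*H))
T(t(6)) + 290 = (28 + 7*(-4/6) + 7/(2*((-4/6)))) + 290 = (28 + 7*(-4*⅙) + 7/(2*((-4*⅙)))) + 290 = (28 + 7*(-⅔) + 7/(2*(-⅔))) + 290 = (28 - 14/3 + (7/2)*(-3/2)) + 290 = (28 - 14/3 - 21/4) + 290 = 217/12 + 290 = 3697/12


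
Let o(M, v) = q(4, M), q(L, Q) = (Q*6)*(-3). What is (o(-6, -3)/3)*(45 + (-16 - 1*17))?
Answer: 432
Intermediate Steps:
q(L, Q) = -18*Q (q(L, Q) = (6*Q)*(-3) = -18*Q)
o(M, v) = -18*M
(o(-6, -3)/3)*(45 + (-16 - 1*17)) = (-18*(-6)/3)*(45 + (-16 - 1*17)) = (108*(⅓))*(45 + (-16 - 17)) = 36*(45 - 33) = 36*12 = 432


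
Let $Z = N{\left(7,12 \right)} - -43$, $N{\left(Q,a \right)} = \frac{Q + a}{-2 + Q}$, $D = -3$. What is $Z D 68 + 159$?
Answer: $- \frac{46941}{5} \approx -9388.2$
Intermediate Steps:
$N{\left(Q,a \right)} = \frac{Q + a}{-2 + Q}$
$Z = \frac{234}{5}$ ($Z = \frac{7 + 12}{-2 + 7} - -43 = \frac{1}{5} \cdot 19 + 43 = \frac{19}{5} + 43 = \frac{234}{5} \approx 46.8$)
$Z D 68 + 159 = \frac{234 \left(\left(-3\right) 68\right)}{5} + 159 = \frac{234}{5} \left(-204\right) + 159 = - \frac{47736}{5} + 159 = - \frac{46941}{5}$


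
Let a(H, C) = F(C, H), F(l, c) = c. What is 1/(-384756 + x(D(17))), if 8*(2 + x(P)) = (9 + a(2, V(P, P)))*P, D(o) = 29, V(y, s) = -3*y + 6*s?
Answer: -8/3077745 ≈ -2.5993e-6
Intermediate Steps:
a(H, C) = H
x(P) = -2 + 11*P/8 (x(P) = -2 + ((9 + 2)*P)/8 = -2 + (11*P)/8 = -2 + 11*P/8)
1/(-384756 + x(D(17))) = 1/(-384756 + (-2 + (11/8)*29)) = 1/(-384756 + (-2 + 319/8)) = 1/(-384756 + 303/8) = 1/(-3077745/8) = -8/3077745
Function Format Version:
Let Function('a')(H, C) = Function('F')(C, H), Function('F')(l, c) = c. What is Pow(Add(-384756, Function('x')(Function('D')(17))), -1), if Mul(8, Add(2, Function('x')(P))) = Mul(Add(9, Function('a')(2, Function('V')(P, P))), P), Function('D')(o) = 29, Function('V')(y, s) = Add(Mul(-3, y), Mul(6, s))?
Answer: Rational(-8, 3077745) ≈ -2.5993e-6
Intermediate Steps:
Function('a')(H, C) = H
Function('x')(P) = Add(-2, Mul(Rational(11, 8), P)) (Function('x')(P) = Add(-2, Mul(Rational(1, 8), Mul(Add(9, 2), P))) = Add(-2, Mul(Rational(1, 8), Mul(11, P))) = Add(-2, Mul(Rational(11, 8), P)))
Pow(Add(-384756, Function('x')(Function('D')(17))), -1) = Pow(Add(-384756, Add(-2, Mul(Rational(11, 8), 29))), -1) = Pow(Add(-384756, Add(-2, Rational(319, 8))), -1) = Pow(Add(-384756, Rational(303, 8)), -1) = Pow(Rational(-3077745, 8), -1) = Rational(-8, 3077745)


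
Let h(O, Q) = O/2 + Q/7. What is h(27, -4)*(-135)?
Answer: -24435/14 ≈ -1745.4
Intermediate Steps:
h(O, Q) = O/2 + Q/7 (h(O, Q) = O*(½) + Q*(⅐) = O/2 + Q/7)
h(27, -4)*(-135) = ((½)*27 + (⅐)*(-4))*(-135) = (27/2 - 4/7)*(-135) = (181/14)*(-135) = -24435/14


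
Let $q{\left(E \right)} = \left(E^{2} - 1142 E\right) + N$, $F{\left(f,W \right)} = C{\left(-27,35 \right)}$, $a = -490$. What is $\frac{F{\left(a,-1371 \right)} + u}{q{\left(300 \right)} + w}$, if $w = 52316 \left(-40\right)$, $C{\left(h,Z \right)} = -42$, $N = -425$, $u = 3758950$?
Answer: $- \frac{3758908}{2345665} \approx -1.6025$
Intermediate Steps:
$F{\left(f,W \right)} = -42$
$q{\left(E \right)} = -425 + E^{2} - 1142 E$ ($q{\left(E \right)} = \left(E^{2} - 1142 E\right) - 425 = -425 + E^{2} - 1142 E$)
$w = -2092640$
$\frac{F{\left(a,-1371 \right)} + u}{q{\left(300 \right)} + w} = \frac{-42 + 3758950}{\left(-425 + 300^{2} - 342600\right) - 2092640} = \frac{3758908}{\left(-425 + 90000 - 342600\right) - 2092640} = \frac{3758908}{-253025 - 2092640} = \frac{3758908}{-2345665} = 3758908 \left(- \frac{1}{2345665}\right) = - \frac{3758908}{2345665}$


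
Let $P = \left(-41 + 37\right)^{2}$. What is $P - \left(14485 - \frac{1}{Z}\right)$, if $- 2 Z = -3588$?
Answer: $- \frac{25957385}{1794} \approx -14469.0$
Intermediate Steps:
$Z = 1794$ ($Z = \left(- \frac{1}{2}\right) \left(-3588\right) = 1794$)
$P = 16$ ($P = \left(-4\right)^{2} = 16$)
$P - \left(14485 - \frac{1}{Z}\right) = 16 - \left(14485 - \frac{1}{1794}\right) = 16 + \left(\left(\frac{1}{1794} - 2097\right) - 12388\right) = 16 - \frac{25986089}{1794} = - \frac{25957385}{1794}$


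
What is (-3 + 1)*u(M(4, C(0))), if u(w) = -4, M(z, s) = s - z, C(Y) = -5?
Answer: 8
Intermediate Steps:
(-3 + 1)*u(M(4, C(0))) = (-3 + 1)*(-4) = -2*(-4) = 8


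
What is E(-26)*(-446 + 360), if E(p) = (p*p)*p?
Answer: 1511536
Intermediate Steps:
E(p) = p³ (E(p) = p²*p = p³)
E(-26)*(-446 + 360) = (-26)³*(-446 + 360) = -17576*(-86) = 1511536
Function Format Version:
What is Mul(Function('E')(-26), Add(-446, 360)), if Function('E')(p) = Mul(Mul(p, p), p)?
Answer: 1511536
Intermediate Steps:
Function('E')(p) = Pow(p, 3) (Function('E')(p) = Mul(Pow(p, 2), p) = Pow(p, 3))
Mul(Function('E')(-26), Add(-446, 360)) = Mul(Pow(-26, 3), Add(-446, 360)) = Mul(-17576, -86) = 1511536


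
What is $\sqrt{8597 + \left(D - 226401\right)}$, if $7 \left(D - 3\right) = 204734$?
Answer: $\frac{i \sqrt{9239111}}{7} \approx 434.23 i$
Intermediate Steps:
$D = \frac{204755}{7}$ ($D = 3 + \frac{1}{7} \cdot 204734 = 3 + \frac{204734}{7} = \frac{204755}{7} \approx 29251.0$)
$\sqrt{8597 + \left(D - 226401\right)} = \sqrt{8597 + \left(\frac{204755}{7} - 226401\right)} = \sqrt{8597 - \frac{1380052}{7}} = \sqrt{- \frac{1319873}{7}} = \frac{i \sqrt{9239111}}{7}$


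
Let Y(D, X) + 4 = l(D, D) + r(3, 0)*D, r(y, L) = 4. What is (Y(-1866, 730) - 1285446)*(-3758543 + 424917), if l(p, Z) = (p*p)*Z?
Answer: 21663977963609060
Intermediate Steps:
l(p, Z) = Z*p**2 (l(p, Z) = p**2*Z = Z*p**2)
Y(D, X) = -4 + D**3 + 4*D (Y(D, X) = -4 + (D*D**2 + 4*D) = -4 + (D**3 + 4*D) = -4 + D**3 + 4*D)
(Y(-1866, 730) - 1285446)*(-3758543 + 424917) = ((-4 + (-1866)**3 + 4*(-1866)) - 1285446)*(-3758543 + 424917) = ((-4 - 6497329896 - 7464) - 1285446)*(-3333626) = (-6497337364 - 1285446)*(-3333626) = -6498622810*(-3333626) = 21663977963609060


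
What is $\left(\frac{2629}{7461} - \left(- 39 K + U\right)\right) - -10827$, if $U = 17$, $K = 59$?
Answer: $\frac{97823800}{7461} \approx 13111.0$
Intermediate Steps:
$\left(\frac{2629}{7461} - \left(- 39 K + U\right)\right) - -10827 = \left(\frac{2629}{7461} - \left(\left(-39\right) 59 + 17\right)\right) - -10827 = \left(2629 \cdot \frac{1}{7461} - \left(-2301 + 17\right)\right) + 10827 = \left(\frac{2629}{7461} - -2284\right) + 10827 = \left(\frac{2629}{7461} + 2284\right) + 10827 = \frac{17043553}{7461} + 10827 = \frac{97823800}{7461}$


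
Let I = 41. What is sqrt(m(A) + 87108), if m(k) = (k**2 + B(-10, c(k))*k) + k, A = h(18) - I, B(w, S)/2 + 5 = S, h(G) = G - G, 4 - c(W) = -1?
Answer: 2*sqrt(22187) ≈ 297.91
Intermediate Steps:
c(W) = 5 (c(W) = 4 - 1*(-1) = 4 + 1 = 5)
h(G) = 0
B(w, S) = -10 + 2*S
A = -41 (A = 0 - 1*41 = 0 - 41 = -41)
m(k) = k + k**2 (m(k) = (k**2 + (-10 + 2*5)*k) + k = (k**2 + (-10 + 10)*k) + k = (k**2 + 0*k) + k = (k**2 + 0) + k = k**2 + k = k + k**2)
sqrt(m(A) + 87108) = sqrt(-41*(1 - 41) + 87108) = sqrt(-41*(-40) + 87108) = sqrt(1640 + 87108) = sqrt(88748) = 2*sqrt(22187)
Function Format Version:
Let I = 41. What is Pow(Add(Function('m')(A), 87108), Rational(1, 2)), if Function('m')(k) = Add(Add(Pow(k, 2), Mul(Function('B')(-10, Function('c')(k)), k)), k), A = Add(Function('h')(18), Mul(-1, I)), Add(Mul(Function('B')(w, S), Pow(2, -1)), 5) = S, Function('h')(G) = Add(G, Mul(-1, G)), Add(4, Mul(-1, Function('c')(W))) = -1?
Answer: Mul(2, Pow(22187, Rational(1, 2))) ≈ 297.91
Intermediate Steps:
Function('c')(W) = 5 (Function('c')(W) = Add(4, Mul(-1, -1)) = Add(4, 1) = 5)
Function('h')(G) = 0
Function('B')(w, S) = Add(-10, Mul(2, S))
A = -41 (A = Add(0, Mul(-1, 41)) = Add(0, -41) = -41)
Function('m')(k) = Add(k, Pow(k, 2)) (Function('m')(k) = Add(Add(Pow(k, 2), Mul(Add(-10, Mul(2, 5)), k)), k) = Add(Add(Pow(k, 2), Mul(Add(-10, 10), k)), k) = Add(Add(Pow(k, 2), Mul(0, k)), k) = Add(Add(Pow(k, 2), 0), k) = Add(Pow(k, 2), k) = Add(k, Pow(k, 2)))
Pow(Add(Function('m')(A), 87108), Rational(1, 2)) = Pow(Add(Mul(-41, Add(1, -41)), 87108), Rational(1, 2)) = Pow(Add(Mul(-41, -40), 87108), Rational(1, 2)) = Pow(Add(1640, 87108), Rational(1, 2)) = Pow(88748, Rational(1, 2)) = Mul(2, Pow(22187, Rational(1, 2)))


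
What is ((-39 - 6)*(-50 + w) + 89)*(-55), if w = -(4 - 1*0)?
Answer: -138545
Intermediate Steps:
w = -4 (w = -(4 + 0) = -1*4 = -4)
((-39 - 6)*(-50 + w) + 89)*(-55) = ((-39 - 6)*(-50 - 4) + 89)*(-55) = (-45*(-54) + 89)*(-55) = (2430 + 89)*(-55) = 2519*(-55) = -138545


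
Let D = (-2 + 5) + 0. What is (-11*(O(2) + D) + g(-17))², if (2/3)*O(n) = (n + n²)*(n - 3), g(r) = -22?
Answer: 1936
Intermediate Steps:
D = 3 (D = 3 + 0 = 3)
O(n) = 3*(-3 + n)*(n + n²)/2 (O(n) = 3*((n + n²)*(n - 3))/2 = 3*((n + n²)*(-3 + n))/2 = 3*((-3 + n)*(n + n²))/2 = 3*(-3 + n)*(n + n²)/2)
(-11*(O(2) + D) + g(-17))² = (-11*((3/2)*2*(-3 + 2² - 2*2) + 3) - 22)² = (-11*((3/2)*2*(-3 + 4 - 4) + 3) - 22)² = (-11*((3/2)*2*(-3) + 3) - 22)² = (-11*(-9 + 3) - 22)² = (-11*(-6) - 22)² = (66 - 22)² = 44² = 1936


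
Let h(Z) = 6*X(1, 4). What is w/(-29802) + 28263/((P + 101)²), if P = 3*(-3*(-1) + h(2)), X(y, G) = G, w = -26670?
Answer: 287618501/164526908 ≈ 1.7482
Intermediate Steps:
h(Z) = 24 (h(Z) = 6*4 = 24)
P = 81 (P = 3*(-3*(-1) + 24) = 3*(3 + 24) = 3*27 = 81)
w/(-29802) + 28263/((P + 101)²) = -26670/(-29802) + 28263/((81 + 101)²) = -26670*(-1/29802) + 28263/(182²) = 4445/4967 + 28263/33124 = 287618501/164526908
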